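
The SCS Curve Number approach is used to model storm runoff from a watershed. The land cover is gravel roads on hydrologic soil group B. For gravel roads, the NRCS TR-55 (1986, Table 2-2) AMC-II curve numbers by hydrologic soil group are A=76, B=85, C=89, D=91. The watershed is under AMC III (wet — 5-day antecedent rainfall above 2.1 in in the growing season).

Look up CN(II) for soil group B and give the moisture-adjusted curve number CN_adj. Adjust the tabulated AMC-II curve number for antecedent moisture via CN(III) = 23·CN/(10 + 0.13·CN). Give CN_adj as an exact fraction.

CN_adj = 39100/421 ≈ 92.874

NRCS table: gravel roads, soil group B → CN(II) = 85
CN(III) from CN(II)=85: (23·85)/(10 + 0.13·85) = 39100/421 ≈ 92.874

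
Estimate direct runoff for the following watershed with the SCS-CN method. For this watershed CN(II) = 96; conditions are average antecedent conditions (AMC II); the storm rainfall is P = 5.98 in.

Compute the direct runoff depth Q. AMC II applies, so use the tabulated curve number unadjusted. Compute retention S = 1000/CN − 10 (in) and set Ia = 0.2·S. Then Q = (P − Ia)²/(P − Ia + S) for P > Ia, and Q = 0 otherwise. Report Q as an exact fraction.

Q = 3129361/568200 in ≈ 5.507 in

Average conditions: CN = 96 (no AMC adjustment).
Max retention: S = 1000/96 − 10 = 5/12 in (≈ 0.417 in)
Ia = 0.2·(5/12) = 1/12 in ≈ 0.083 in
Since P=5.980 > Ia=0.083: effective rainfall P−Ia = 1769/300 in
Runoff Q = (P−Ia)²/(P−Ia+S) = (5.897)²/(5.897+0.417) = 3129361/568200 ≈ 5.507 in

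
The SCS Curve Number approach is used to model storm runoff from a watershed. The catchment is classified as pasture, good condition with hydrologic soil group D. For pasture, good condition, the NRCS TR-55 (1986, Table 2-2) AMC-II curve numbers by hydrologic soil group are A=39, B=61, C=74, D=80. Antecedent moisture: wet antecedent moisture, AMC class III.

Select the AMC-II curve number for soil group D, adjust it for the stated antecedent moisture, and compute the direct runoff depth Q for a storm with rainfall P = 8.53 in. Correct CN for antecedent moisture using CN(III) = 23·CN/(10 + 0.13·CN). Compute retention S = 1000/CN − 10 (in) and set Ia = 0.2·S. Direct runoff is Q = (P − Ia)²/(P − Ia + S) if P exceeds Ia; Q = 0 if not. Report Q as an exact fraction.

NRCS table: pasture, good condition, soil group D → CN(II) = 80
Wet (AMC III): CN(III) = 23·80/(10 + 0.13·80) = 1840/(102/5) = 4600/51 ≈ 90.196
Retention S: 1000/CN − 10 with CN=90.196 → S = 25/23 ≈ 1.087 in
Ia = 0.2S: 0.2·1.087 = 0.217 in (exactly 5/23)
Since P=8.530 > Ia=0.217: effective rainfall P−Ia = 19119/2300 in
Runoff Q = (P−Ia)²/(P−Ia+S) = (8.313)²/(8.313+1.087) = 365536161/49723700 ≈ 7.351 in

Q = 365536161/49723700 in ≈ 7.351 in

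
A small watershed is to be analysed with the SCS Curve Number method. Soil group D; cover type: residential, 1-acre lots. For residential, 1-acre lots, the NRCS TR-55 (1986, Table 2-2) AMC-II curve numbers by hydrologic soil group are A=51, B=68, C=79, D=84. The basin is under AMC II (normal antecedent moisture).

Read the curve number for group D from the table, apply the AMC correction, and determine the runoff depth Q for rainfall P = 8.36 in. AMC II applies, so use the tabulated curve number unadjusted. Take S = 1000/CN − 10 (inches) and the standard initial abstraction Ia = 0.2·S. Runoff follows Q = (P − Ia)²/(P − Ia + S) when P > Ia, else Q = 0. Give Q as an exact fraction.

Q = 17547721/2724225 in ≈ 6.441 in

NRCS table: residential, 1-acre lots, soil group D → CN(II) = 84
CN(II) = 84; AMC II needs no correction.
Max retention: S = 1000/84 − 10 = 40/21 in (≈ 1.905 in)
Ia = 0.2·(40/21) = 8/21 in ≈ 0.381 in
Excess rainfall: 8.360 − 0.381 = 7.979 in; P > Ia so Q > 0
Runoff Q = (P−Ia)²/(P−Ia+S) = (7.979)²/(7.979+1.905) = 17547721/2724225 ≈ 6.441 in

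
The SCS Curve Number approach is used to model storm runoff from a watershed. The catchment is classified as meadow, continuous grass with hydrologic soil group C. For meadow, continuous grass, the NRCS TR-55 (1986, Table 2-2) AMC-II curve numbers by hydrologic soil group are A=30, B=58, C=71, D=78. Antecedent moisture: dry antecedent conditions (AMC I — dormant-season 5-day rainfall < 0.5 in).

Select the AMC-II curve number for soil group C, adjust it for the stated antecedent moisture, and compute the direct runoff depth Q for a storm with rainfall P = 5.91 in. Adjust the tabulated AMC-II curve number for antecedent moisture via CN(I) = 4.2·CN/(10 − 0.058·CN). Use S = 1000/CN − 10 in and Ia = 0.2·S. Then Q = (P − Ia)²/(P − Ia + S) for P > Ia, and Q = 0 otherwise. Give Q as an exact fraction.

NRCS table: meadow, continuous grass, soil group C → CN(II) = 71
Dry (AMC I): CN(I) = 4.2·71/(10 − 0.058·71) = (1491/5)/(2941/500) = 149100/2941 ≈ 50.697
Max retention: S = 1000/(149100/2941) − 10 = 14500/1491 in (≈ 9.725 in)
Ia = 0.2·(14500/1491) = 2900/1491 in ≈ 1.945 in
Since P=5.910 > Ia=1.945: effective rainfall P−Ia = 591181/149100 in
Runoff Q = (P−Ia)²/(P−Ia+S) = (3.965)²/(3.965+9.725) = 349494974761/304340087100 ≈ 1.148 in

Q = 349494974761/304340087100 in ≈ 1.148 in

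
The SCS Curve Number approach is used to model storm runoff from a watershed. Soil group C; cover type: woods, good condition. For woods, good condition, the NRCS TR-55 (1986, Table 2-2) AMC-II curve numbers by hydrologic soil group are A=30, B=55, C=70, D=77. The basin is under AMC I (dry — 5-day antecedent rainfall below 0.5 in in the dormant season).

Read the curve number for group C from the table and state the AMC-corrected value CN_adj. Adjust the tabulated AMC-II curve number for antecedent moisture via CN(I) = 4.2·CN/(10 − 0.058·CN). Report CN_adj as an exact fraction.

NRCS table: woods, good condition, soil group C → CN(II) = 70
Dry (AMC I): CN(I) = 4.2·70/(10 − 0.058·70) = 294/(297/50) = 4900/99 ≈ 49.495

CN_adj = 4900/99 ≈ 49.495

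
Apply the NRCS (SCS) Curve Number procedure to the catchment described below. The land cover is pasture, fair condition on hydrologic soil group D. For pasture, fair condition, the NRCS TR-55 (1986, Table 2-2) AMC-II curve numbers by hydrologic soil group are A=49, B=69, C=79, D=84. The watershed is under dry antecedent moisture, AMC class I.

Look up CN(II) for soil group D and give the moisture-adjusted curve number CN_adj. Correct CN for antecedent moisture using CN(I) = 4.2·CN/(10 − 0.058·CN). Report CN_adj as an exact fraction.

NRCS table: pasture, fair condition, soil group D → CN(II) = 84
Dry (AMC I): CN(I) = 4.2·84/(10 − 0.058·84) = (1764/5)/(641/125) = 44100/641 ≈ 68.799

CN_adj = 44100/641 ≈ 68.799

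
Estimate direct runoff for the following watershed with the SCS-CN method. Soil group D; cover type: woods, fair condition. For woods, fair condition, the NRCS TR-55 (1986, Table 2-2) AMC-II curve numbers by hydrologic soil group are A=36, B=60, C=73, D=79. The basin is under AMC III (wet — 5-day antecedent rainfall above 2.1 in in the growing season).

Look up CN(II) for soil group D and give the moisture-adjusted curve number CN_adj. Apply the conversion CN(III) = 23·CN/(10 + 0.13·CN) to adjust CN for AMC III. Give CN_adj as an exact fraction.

CN_adj = 181700/2027 ≈ 89.640

NRCS table: woods, fair condition, soil group D → CN(II) = 79
CN(III) from CN(II)=79: (23·79)/(10 + 0.13·79) = 181700/2027 ≈ 89.640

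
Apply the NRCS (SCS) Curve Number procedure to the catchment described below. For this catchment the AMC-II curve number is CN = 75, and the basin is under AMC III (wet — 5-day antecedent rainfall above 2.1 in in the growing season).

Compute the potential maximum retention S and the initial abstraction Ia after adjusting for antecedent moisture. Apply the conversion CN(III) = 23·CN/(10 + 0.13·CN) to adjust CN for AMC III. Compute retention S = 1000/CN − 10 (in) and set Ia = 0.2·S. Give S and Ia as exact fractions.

S = 100/69 in ≈ 1.449 in; Ia = 20/69 in ≈ 0.290 in

Adjust CN=75 to AMC III: 23·75/(10 + 0.13·75) → 1725 ÷ (79/4) = 6900/79 ≈ 87.342
Retention S: 1000/CN − 10 with CN=87.342 → S = 100/69 ≈ 1.449 in
Ia = 0.2·(100/69) = 20/69 in ≈ 0.290 in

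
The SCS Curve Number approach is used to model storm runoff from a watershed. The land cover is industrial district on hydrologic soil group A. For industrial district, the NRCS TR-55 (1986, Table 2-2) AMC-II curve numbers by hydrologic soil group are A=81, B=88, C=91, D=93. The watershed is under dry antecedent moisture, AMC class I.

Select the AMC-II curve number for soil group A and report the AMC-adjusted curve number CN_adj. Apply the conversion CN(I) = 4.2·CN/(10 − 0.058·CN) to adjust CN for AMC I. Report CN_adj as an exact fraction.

NRCS table: industrial district, soil group A → CN(II) = 81
CN(I) from CN(II)=81: (4.2·81)/(10 − 0.058·81) = 170100/2651 ≈ 64.164

CN_adj = 170100/2651 ≈ 64.164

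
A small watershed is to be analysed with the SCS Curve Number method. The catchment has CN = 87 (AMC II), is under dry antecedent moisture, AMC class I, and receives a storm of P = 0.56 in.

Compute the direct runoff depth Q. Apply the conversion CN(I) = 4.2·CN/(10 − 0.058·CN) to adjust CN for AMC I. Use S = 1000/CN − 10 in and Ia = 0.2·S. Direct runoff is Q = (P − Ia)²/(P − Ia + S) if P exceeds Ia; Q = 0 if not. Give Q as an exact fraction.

Dry (AMC I): CN(I) = 4.2·87/(10 − 0.058·87) = (1827/5)/(2477/500) = 182700/2477 ≈ 73.759
Max retention: S = 1000/(182700/2477) − 10 = 6500/1827 in (≈ 3.558 in)
Initial abstraction Ia = S/5 = (6500/1827)/5 = 1300/1827 ≈ 0.712 in
P = 0.560 ≤ Ia = 0.712 in: entire storm abstracted, Q = 0.

Q = 0 in ≈ 0.000 in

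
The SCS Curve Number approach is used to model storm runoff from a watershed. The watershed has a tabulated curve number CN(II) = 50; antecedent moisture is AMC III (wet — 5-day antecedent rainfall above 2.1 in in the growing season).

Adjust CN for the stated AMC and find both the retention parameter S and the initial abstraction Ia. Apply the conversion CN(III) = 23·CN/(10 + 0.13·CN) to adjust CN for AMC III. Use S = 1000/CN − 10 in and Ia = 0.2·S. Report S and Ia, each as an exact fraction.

S = 100/23 in ≈ 4.348 in; Ia = 20/23 in ≈ 0.870 in

CN(III) from CN(II)=50: (23·50)/(10 + 0.13·50) = 2300/33 ≈ 69.697
S = 1000/(2300/33) − 10 = 100/23 in ≈ 4.348 in
Ia = 0.2·(100/23) = 20/23 in ≈ 0.870 in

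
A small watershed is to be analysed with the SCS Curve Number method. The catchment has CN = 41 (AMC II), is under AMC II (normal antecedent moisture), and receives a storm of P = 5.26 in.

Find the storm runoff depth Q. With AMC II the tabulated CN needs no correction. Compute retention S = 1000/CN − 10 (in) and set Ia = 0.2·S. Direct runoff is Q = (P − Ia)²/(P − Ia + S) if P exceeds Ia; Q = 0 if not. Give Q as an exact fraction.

CN(II) = 41; AMC II needs no correction.
Max retention: S = 1000/41 − 10 = 590/41 in (≈ 14.390 in)
Ia = 0.2·(590/41) = 118/41 in ≈ 2.878 in
Excess rainfall: 5.260 − 2.878 = 2.382 in; P > Ia so Q > 0
Q = (4883/2050)²/((4883/2050) + 590/41) = (23843689/4202500)/(34383/2050) = 23843689/70485150 in ≈ 0.338 in

Q = 23843689/70485150 in ≈ 0.338 in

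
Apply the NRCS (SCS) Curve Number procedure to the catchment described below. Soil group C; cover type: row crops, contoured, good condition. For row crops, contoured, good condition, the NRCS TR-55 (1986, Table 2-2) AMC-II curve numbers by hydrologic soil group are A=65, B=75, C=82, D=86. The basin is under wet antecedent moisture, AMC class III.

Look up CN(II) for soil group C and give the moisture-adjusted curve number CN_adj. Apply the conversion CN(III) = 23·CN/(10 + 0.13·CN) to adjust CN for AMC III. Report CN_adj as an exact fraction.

NRCS table: row crops, contoured, good condition, soil group C → CN(II) = 82
CN(III) from CN(II)=82: (23·82)/(10 + 0.13·82) = 94300/1033 ≈ 91.288

CN_adj = 94300/1033 ≈ 91.288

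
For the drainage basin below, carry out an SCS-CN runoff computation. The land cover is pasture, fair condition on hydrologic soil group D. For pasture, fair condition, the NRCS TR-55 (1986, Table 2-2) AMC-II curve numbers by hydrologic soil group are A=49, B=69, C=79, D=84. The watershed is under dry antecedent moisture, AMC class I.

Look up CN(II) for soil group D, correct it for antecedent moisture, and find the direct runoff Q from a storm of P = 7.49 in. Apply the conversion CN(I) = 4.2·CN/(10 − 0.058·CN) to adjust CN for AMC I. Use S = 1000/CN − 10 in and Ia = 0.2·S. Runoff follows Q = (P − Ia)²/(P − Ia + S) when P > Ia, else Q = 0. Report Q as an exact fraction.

NRCS table: pasture, fair condition, soil group D → CN(II) = 84
CN(I) from CN(II)=84: (4.2·84)/(10 − 0.058·84) = 44100/641 ≈ 68.799
S = 1000/(44100/641) − 10 = 2000/441 in ≈ 4.535 in
Ia = 0.2·(2000/441) = 400/441 in ≈ 0.907 in
P − Ia = 7.490 − 0.907 = 290309/44100 ≈ 6.583 in (> 0, runoff occurs)
Runoff Q = (P−Ia)²/(P−Ia+S) = (6.583)²/(6.583+4.535) = 84279315481/21622626900 ≈ 3.898 in

Q = 84279315481/21622626900 in ≈ 3.898 in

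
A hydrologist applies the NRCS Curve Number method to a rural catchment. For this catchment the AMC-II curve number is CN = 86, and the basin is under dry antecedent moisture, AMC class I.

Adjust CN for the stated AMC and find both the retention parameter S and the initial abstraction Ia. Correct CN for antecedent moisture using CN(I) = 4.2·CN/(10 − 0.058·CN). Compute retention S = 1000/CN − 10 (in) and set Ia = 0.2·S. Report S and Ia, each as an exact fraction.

Dry (AMC I): CN(I) = 4.2·86/(10 − 0.058·86) = (1806/5)/(1253/250) = 12900/179 ≈ 72.067
S = 1000/(12900/179) − 10 = 500/129 in ≈ 3.876 in
Ia = 0.2·(500/129) = 100/129 in ≈ 0.775 in

S = 500/129 in ≈ 3.876 in; Ia = 100/129 in ≈ 0.775 in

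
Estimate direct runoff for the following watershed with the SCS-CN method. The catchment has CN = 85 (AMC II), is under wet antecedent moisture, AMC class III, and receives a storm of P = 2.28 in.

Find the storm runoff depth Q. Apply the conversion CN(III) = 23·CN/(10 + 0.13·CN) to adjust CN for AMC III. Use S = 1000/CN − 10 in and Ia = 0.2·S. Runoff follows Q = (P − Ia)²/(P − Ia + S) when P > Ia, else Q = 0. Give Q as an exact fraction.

Q = 48011041/30722825 in ≈ 1.563 in

Wet (AMC III): CN(III) = 23·85/(10 + 0.13·85) = 1955/(421/20) = 39100/421 ≈ 92.874
S = 1000/(39100/421) − 10 = 300/391 in ≈ 0.767 in
Initial abstraction Ia = S/5 = (300/391)/5 = 60/391 ≈ 0.153 in
Since P=2.280 > Ia=0.153: effective rainfall P−Ia = 20787/9775 in
Q = (20787/9775)²/((20787/9775) + 300/391) = (432099369/95550625)/(28287/9775) = 48011041/30722825 in ≈ 1.563 in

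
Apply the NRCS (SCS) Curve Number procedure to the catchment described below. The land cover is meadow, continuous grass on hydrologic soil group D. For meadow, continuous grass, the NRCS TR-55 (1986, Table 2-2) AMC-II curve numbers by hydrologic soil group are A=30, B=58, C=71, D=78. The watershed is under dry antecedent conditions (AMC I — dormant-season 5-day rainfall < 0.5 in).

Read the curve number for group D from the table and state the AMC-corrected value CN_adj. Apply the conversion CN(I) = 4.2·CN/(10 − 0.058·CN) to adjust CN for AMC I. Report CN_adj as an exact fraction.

CN_adj = 81900/1369 ≈ 59.825

NRCS table: meadow, continuous grass, soil group D → CN(II) = 78
CN(I) from CN(II)=78: (4.2·78)/(10 − 0.058·78) = 81900/1369 ≈ 59.825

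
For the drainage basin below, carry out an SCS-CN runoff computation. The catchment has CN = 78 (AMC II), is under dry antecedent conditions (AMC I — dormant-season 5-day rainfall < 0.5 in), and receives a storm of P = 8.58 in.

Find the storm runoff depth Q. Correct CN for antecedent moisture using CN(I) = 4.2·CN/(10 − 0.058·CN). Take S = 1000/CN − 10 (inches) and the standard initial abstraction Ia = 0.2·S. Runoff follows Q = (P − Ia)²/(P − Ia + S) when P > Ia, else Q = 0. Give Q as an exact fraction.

Adjust CN=78 to AMC I: 4.2·78/(10 − 0.058·78) → (1638/5) ÷ (1369/250) = 81900/1369 ≈ 59.825
S = 1000/(81900/1369) − 10 = 5500/819 in ≈ 6.716 in
Initial abstraction Ia = S/5 = (5500/819)/5 = 1100/819 ≈ 1.343 in
Since P=8.580 > Ia=1.343: effective rainfall P−Ia = 296351/40950 in
Runoff Q = (P−Ia)²/(P−Ia+S) = (7.237)²/(7.237+6.716) = 7983992291/2126983950 ≈ 3.754 in

Q = 7983992291/2126983950 in ≈ 3.754 in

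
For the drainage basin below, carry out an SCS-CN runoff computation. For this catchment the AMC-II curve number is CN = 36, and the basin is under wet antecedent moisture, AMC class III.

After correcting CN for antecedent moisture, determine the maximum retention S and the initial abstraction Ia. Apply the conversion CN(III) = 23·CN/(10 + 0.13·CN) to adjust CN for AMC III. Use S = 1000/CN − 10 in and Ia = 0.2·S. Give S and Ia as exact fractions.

S = 1600/207 in ≈ 7.729 in; Ia = 320/207 in ≈ 1.546 in

Adjust CN=36 to AMC III: 23·36/(10 + 0.13·36) → 828 ÷ (367/25) = 20700/367 ≈ 56.403
S = 1000/(20700/367) − 10 = 1600/207 in ≈ 7.729 in
Ia = 0.2S: 0.2·7.729 = 1.546 in (exactly 320/207)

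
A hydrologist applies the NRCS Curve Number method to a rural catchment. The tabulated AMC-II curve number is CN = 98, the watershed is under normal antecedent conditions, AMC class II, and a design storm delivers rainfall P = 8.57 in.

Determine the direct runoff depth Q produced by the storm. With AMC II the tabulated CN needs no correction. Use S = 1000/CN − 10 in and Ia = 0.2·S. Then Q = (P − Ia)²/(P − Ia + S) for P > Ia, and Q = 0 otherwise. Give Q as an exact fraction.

Q = 1746654849/209685700 in ≈ 8.330 in

CN(II) = 98; AMC II needs no correction.
Retention S: 1000/CN − 10 with CN=98.000 → S = 10/49 ≈ 0.204 in
Ia = 0.2·(10/49) = 2/49 in ≈ 0.041 in
Excess rainfall: 8.570 − 0.041 = 8.529 in; P > Ia so Q > 0
Runoff Q = (P−Ia)²/(P−Ia+S) = (8.529)²/(8.529+0.204) = 1746654849/209685700 ≈ 8.330 in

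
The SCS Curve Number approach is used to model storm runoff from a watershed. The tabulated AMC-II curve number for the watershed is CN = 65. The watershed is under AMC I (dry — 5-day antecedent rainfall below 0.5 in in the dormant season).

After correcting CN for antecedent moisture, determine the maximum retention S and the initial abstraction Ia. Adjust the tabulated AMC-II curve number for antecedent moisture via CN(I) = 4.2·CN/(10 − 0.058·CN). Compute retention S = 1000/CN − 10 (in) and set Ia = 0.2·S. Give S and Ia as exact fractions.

CN(I) from CN(II)=65: (4.2·65)/(10 − 0.058·65) = 3900/89 ≈ 43.820
Max retention: S = 1000/(3900/89) − 10 = 500/39 in (≈ 12.821 in)
Ia = 0.2S: 0.2·12.821 = 2.564 in (exactly 100/39)

S = 500/39 in ≈ 12.821 in; Ia = 100/39 in ≈ 2.564 in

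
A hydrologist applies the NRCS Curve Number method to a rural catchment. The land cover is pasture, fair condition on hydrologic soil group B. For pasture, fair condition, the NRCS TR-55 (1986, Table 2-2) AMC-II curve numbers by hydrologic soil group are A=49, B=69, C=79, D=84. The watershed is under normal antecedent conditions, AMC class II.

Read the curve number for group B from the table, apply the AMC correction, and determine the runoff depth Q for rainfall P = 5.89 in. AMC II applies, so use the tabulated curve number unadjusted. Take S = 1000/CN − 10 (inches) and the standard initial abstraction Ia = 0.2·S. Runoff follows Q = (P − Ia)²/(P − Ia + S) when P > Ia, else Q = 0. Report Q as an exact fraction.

NRCS table: pasture, fair condition, soil group B → CN(II) = 69
CN(II) = 69; AMC II needs no correction.
Retention S: 1000/CN − 10 with CN=69.000 → S = 310/69 ≈ 4.493 in
Ia = 0.2·(310/69) = 62/69 in ≈ 0.899 in
P − Ia = 5.890 − 0.899 = 34441/6900 ≈ 4.991 in (> 0, runoff occurs)
Q: (34441/6900)² ÷ (65441/6900) = 38263951/14565900 in (≈ 2.627 in)

Q = 38263951/14565900 in ≈ 2.627 in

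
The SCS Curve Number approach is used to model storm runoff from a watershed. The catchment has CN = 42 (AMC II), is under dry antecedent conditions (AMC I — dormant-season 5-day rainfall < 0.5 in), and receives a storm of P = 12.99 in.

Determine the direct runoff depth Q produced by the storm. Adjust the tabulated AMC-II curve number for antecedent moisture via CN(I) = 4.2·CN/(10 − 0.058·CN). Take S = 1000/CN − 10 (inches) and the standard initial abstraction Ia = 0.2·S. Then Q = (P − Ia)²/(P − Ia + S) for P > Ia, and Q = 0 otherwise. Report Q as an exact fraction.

Q = 80009213881/76419081900 in ≈ 1.047 in

CN(I) from CN(II)=42: (4.2·42)/(10 − 0.058·42) = 44100/1891 ≈ 23.321
Max retention: S = 1000/(44100/1891) − 10 = 14500/441 in (≈ 32.880 in)
Initial abstraction Ia = S/5 = (14500/441)/5 = 2900/441 ≈ 6.576 in
P − Ia = 12.990 − 6.576 = 282859/44100 ≈ 6.414 in (> 0, runoff occurs)
Q: (282859/44100)² ÷ (1732859/44100) = 80009213881/76419081900 in (≈ 1.047 in)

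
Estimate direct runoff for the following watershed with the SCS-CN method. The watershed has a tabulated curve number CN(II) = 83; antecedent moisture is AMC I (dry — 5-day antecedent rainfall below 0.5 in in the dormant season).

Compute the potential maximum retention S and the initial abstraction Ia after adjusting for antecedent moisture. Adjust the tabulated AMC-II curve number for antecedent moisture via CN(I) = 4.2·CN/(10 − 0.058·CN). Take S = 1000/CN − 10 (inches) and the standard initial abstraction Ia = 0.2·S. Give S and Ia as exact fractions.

Adjust CN=83 to AMC I: 4.2·83/(10 − 0.058·83) → (1743/5) ÷ (2593/500) = 174300/2593 ≈ 67.219
S = 1000/(174300/2593) − 10 = 8500/1743 in ≈ 4.877 in
Ia = 0.2·(8500/1743) = 1700/1743 in ≈ 0.975 in

S = 8500/1743 in ≈ 4.877 in; Ia = 1700/1743 in ≈ 0.975 in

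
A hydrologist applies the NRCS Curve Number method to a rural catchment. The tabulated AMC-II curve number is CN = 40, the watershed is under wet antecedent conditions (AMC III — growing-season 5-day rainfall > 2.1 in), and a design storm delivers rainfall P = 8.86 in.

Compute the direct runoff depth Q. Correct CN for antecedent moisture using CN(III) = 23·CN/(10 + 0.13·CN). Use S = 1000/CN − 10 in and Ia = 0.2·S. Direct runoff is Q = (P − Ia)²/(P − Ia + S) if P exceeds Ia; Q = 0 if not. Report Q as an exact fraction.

Q = 75498721/18617350 in ≈ 4.055 in

Adjust CN=40 to AMC III: 23·40/(10 + 0.13·40) → 920 ÷ (76/5) = 1150/19 ≈ 60.526
S = 1000/(1150/19) − 10 = 150/23 in ≈ 6.522 in
Initial abstraction Ia = S/5 = (150/23)/5 = 30/23 ≈ 1.304 in
P − Ia = 8.860 − 1.304 = 8689/1150 ≈ 7.556 in (> 0, runoff occurs)
Q = (8689/1150)²/((8689/1150) + 150/23) = (75498721/1322500)/(16189/1150) = 75498721/18617350 in ≈ 4.055 in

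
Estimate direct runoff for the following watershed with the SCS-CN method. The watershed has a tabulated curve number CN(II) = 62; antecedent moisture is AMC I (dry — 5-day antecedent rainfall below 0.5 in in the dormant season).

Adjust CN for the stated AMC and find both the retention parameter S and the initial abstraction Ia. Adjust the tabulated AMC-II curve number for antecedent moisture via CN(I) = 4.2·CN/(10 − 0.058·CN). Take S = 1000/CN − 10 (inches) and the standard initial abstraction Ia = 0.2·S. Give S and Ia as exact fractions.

S = 9500/651 in ≈ 14.593 in; Ia = 1900/651 in ≈ 2.919 in

Adjust CN=62 to AMC I: 4.2·62/(10 − 0.058·62) → (1302/5) ÷ (1601/250) = 65100/1601 ≈ 40.662
Max retention: S = 1000/(65100/1601) − 10 = 9500/651 in (≈ 14.593 in)
Ia = 0.2·(9500/651) = 1900/651 in ≈ 2.919 in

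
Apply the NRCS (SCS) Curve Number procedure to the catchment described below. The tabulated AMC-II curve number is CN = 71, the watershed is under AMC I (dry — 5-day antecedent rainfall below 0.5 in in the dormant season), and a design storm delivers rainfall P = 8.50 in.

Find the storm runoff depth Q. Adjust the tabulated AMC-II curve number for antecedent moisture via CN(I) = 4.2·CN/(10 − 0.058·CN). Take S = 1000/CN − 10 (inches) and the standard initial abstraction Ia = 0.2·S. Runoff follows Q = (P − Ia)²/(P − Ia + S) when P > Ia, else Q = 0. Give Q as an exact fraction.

Dry (AMC I): CN(I) = 4.2·71/(10 − 0.058·71) = (1491/5)/(2941/500) = 149100/2941 ≈ 50.697
Max retention: S = 1000/(149100/2941) − 10 = 14500/1491 in (≈ 9.725 in)
Ia = 0.2·(14500/1491) = 2900/1491 in ≈ 1.945 in
P − Ia = 8.500 − 1.945 = 19547/2982 ≈ 6.555 in (> 0, runoff occurs)
Q = (19547/2982)²/((19547/2982) + 14500/1491) = (382085209/8892324)/(48547/2982) = 382085209/144767154 in ≈ 2.639 in

Q = 382085209/144767154 in ≈ 2.639 in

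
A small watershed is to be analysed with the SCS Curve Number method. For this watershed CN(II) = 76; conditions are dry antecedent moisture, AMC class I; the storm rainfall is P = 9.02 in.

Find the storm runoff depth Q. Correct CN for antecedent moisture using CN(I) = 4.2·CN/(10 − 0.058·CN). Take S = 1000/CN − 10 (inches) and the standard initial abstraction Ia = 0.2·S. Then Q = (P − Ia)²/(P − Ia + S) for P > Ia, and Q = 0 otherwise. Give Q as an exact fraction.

Dry (AMC I): CN(I) = 4.2·76/(10 − 0.058·76) = (1596/5)/(699/125) = 13300/233 ≈ 57.082
S = 1000/(13300/233) − 10 = 1000/133 in ≈ 7.519 in
Ia = 0.2S: 0.2·7.519 = 1.504 in (exactly 200/133)
Since P=9.020 > Ia=1.504: effective rainfall P−Ia = 49983/6650 in
Q: (49983/6650)² ÷ (99983/6650) = 2498300289/664886950 in (≈ 3.757 in)

Q = 2498300289/664886950 in ≈ 3.757 in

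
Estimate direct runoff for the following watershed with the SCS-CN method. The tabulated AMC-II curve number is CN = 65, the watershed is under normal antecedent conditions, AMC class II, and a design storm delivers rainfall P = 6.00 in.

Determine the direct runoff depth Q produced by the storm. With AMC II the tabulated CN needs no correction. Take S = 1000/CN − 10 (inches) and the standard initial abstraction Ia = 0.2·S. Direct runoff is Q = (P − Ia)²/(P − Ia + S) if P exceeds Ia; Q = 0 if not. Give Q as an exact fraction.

Q = 2048/871 in ≈ 2.351 in

AMC II — tabulated CN = 65 applies directly.
S = 1000/65 − 10 = 70/13 in ≈ 5.385 in
Ia = 0.2S: 0.2·5.385 = 1.077 in (exactly 14/13)
Since P=6.000 > Ia=1.077: effective rainfall P−Ia = 64/13 in
Runoff Q = (P−Ia)²/(P−Ia+S) = (4.923)²/(4.923+5.385) = 2048/871 ≈ 2.351 in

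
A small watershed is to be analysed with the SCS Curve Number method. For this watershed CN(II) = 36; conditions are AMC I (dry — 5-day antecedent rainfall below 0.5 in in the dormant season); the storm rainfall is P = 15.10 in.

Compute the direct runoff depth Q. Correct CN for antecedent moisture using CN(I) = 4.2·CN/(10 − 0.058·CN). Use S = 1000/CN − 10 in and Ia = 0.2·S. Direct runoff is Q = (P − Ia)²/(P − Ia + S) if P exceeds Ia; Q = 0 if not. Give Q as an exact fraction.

CN(I) from CN(II)=36: (4.2·36)/(10 − 0.058·36) = 18900/989 ≈ 19.110
Max retention: S = 1000/(18900/989) − 10 = 8000/189 in (≈ 42.328 in)
Initial abstraction Ia = S/5 = (8000/189)/5 = 1600/189 ≈ 8.466 in
P − Ia = 15.100 − 8.466 = 12539/1890 ≈ 6.634 in (> 0, runoff occurs)
Runoff Q = (P−Ia)²/(P−Ia+S) = (6.634)²/(6.634+42.328) = 157226521/174898710 ≈ 0.899 in

Q = 157226521/174898710 in ≈ 0.899 in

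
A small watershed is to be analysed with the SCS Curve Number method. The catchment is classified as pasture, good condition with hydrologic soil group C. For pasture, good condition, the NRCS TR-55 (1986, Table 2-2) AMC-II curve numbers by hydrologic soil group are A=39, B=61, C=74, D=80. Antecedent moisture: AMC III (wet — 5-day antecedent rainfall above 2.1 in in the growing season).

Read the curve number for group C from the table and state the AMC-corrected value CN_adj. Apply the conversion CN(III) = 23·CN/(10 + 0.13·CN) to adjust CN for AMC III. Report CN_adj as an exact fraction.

NRCS table: pasture, good condition, soil group C → CN(II) = 74
Adjust CN=74 to AMC III: 23·74/(10 + 0.13·74) → 1702 ÷ (981/50) = 85100/981 ≈ 86.748

CN_adj = 85100/981 ≈ 86.748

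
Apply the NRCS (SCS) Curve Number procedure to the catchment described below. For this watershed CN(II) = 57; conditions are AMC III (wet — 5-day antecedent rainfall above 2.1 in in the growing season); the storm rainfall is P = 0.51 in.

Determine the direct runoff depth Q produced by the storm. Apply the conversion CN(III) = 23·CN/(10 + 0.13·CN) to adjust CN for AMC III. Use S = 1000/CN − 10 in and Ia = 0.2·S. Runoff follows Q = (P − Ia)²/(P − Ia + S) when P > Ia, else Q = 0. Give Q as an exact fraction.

Q = 0 in ≈ 0.000 in

CN(III) from CN(II)=57: (23·57)/(10 + 0.13·57) = 131100/1741 ≈ 75.302
Max retention: S = 1000/(131100/1741) − 10 = 4300/1311 in (≈ 3.280 in)
Initial abstraction Ia = S/5 = (4300/1311)/5 = 860/1311 ≈ 0.656 in
P = 0.510 ≤ Ia = 0.656 in: entire storm abstracted, Q = 0.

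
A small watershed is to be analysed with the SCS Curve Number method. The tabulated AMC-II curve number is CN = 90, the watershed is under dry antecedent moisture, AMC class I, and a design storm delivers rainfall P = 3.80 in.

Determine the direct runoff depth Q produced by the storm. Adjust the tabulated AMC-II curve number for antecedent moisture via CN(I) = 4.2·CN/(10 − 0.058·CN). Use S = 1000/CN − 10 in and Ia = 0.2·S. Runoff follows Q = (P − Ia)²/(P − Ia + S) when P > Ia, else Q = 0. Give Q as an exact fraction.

Dry (AMC I): CN(I) = 4.2·90/(10 − 0.058·90) = 378/(239/50) = 18900/239 ≈ 79.079
Max retention: S = 1000/(18900/239) − 10 = 500/189 in (≈ 2.646 in)
Ia = 0.2S: 0.2·2.646 = 0.529 in (exactly 100/189)
Excess rainfall: 3.800 − 0.529 = 3.271 in; P > Ia so Q > 0
Q = (3091/945)²/((3091/945) + 500/189) = (9554281/893025)/(5591/945) = 9554281/5283495 in ≈ 1.808 in

Q = 9554281/5283495 in ≈ 1.808 in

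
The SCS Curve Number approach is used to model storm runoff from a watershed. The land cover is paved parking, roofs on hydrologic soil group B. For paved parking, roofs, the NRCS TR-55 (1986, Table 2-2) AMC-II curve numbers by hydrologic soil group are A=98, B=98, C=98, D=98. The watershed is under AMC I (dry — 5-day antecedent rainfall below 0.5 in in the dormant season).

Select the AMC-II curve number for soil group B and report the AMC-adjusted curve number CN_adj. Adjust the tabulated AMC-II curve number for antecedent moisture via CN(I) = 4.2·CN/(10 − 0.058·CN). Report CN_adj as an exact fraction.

CN_adj = 102900/1079 ≈ 95.366

NRCS table: paved parking, roofs, soil group B → CN(II) = 98
Adjust CN=98 to AMC I: 4.2·98/(10 − 0.058·98) → (2058/5) ÷ (1079/250) = 102900/1079 ≈ 95.366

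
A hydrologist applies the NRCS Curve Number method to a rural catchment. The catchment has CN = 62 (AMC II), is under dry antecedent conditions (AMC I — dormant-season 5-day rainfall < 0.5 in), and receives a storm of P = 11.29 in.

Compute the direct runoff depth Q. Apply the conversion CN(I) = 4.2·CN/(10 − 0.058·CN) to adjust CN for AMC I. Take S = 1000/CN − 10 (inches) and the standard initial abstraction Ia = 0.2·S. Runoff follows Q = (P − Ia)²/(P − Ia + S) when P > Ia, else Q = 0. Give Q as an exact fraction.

Dry (AMC I): CN(I) = 4.2·62/(10 − 0.058·62) = (1302/5)/(1601/250) = 65100/1601 ≈ 40.662
Max retention: S = 1000/(65100/1601) − 10 = 9500/651 in (≈ 14.593 in)
Ia = 0.2S: 0.2·14.593 = 2.919 in (exactly 1900/651)
P − Ia = 11.290 − 2.919 = 544979/65100 ≈ 8.371 in (> 0, runoff occurs)
Runoff Q = (P−Ia)²/(P−Ia+S) = (8.371)²/(8.371+14.593) = 297002110441/97323132900 ≈ 3.052 in

Q = 297002110441/97323132900 in ≈ 3.052 in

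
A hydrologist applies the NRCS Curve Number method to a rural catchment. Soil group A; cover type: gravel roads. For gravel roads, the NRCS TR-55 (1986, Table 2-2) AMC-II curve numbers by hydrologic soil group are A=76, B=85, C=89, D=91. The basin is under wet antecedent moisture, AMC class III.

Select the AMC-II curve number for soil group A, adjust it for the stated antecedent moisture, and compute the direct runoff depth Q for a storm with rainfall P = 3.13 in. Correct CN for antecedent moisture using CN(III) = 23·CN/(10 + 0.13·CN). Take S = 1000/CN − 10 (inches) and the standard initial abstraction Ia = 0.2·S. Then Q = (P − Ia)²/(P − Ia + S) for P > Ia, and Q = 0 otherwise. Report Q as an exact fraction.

NRCS table: gravel roads, soil group A → CN(II) = 76
Adjust CN=76 to AMC III: 23·76/(10 + 0.13·76) → 1748 ÷ (497/25) = 43700/497 ≈ 87.928
Max retention: S = 1000/(43700/497) − 10 = 600/437 in (≈ 1.373 in)
Initial abstraction Ia = S/5 = (600/437)/5 = 120/437 ≈ 0.275 in
P − Ia = 3.130 − 0.275 = 124781/43700 ≈ 2.855 in (> 0, runoff occurs)
Q = (124781/43700)²/((124781/43700) + 600/437) = (15570297961/1909690000)/(184781/43700) = 15570297961/8074929700 in ≈ 1.928 in

Q = 15570297961/8074929700 in ≈ 1.928 in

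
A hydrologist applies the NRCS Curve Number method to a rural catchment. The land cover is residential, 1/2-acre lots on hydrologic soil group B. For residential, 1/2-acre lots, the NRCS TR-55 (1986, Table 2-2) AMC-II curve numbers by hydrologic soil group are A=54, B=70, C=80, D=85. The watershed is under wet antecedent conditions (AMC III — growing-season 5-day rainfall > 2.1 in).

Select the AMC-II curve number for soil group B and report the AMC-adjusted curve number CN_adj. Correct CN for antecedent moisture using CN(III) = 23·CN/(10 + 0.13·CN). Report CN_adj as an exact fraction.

CN_adj = 16100/191 ≈ 84.293

NRCS table: residential, 1/2-acre lots, soil group B → CN(II) = 70
Adjust CN=70 to AMC III: 23·70/(10 + 0.13·70) → 1610 ÷ (191/10) = 16100/191 ≈ 84.293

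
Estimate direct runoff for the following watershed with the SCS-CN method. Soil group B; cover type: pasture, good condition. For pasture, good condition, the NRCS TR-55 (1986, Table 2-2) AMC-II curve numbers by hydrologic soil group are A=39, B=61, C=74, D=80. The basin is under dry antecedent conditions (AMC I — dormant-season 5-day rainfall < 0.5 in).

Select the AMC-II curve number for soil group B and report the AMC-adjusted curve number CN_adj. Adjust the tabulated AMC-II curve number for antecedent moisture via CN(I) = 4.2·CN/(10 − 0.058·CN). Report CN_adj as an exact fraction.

NRCS table: pasture, good condition, soil group B → CN(II) = 61
CN(I) from CN(II)=61: (4.2·61)/(10 − 0.058·61) = 42700/1077 ≈ 39.647

CN_adj = 42700/1077 ≈ 39.647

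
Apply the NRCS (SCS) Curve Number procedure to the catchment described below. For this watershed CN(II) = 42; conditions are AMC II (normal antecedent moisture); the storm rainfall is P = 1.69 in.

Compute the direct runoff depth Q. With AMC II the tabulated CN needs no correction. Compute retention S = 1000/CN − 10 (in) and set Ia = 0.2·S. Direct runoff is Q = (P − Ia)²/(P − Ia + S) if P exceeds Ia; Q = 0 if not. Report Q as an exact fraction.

Q = 0 in ≈ 0.000 in

Average conditions: CN = 42 (no AMC adjustment).
Retention S: 1000/CN − 10 with CN=42.000 → S = 290/21 ≈ 13.810 in
Ia = 0.2S: 0.2·13.810 = 2.762 in (exactly 58/21)
P = 1.690 ≤ Ia = 2.762 in: entire storm abstracted, Q = 0.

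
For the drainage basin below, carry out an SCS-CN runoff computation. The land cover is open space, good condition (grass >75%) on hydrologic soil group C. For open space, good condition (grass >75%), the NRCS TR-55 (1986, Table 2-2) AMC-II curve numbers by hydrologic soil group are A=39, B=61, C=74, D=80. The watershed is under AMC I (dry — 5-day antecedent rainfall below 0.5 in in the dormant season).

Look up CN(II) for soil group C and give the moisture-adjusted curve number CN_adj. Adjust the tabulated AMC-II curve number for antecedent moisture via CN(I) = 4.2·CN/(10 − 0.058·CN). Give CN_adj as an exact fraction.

CN_adj = 77700/1427 ≈ 54.450

NRCS table: open space, good condition (grass >75%), soil group C → CN(II) = 74
CN(I) from CN(II)=74: (4.2·74)/(10 − 0.058·74) = 77700/1427 ≈ 54.450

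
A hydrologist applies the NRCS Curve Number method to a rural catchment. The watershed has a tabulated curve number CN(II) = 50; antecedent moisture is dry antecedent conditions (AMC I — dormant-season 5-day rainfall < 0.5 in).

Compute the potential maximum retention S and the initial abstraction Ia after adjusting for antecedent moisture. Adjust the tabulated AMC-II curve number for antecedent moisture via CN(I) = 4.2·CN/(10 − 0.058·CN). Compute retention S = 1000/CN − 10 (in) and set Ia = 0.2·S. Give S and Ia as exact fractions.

S = 500/21 in ≈ 23.810 in; Ia = 100/21 in ≈ 4.762 in

CN(I) from CN(II)=50: (4.2·50)/(10 − 0.058·50) = 2100/71 ≈ 29.577
Retention S: 1000/CN − 10 with CN=29.577 → S = 500/21 ≈ 23.810 in
Ia = 0.2S: 0.2·23.810 = 4.762 in (exactly 100/21)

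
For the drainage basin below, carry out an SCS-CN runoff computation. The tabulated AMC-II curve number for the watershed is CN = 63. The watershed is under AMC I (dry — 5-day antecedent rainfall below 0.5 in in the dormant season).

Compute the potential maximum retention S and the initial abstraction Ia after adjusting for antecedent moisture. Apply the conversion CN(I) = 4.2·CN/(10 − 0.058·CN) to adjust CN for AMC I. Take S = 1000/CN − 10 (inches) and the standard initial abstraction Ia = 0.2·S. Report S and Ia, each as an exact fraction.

Adjust CN=63 to AMC I: 4.2·63/(10 − 0.058·63) → (1323/5) ÷ (3173/500) = 132300/3173 ≈ 41.696
S = 1000/(132300/3173) − 10 = 18500/1323 in ≈ 13.983 in
Ia = 0.2·(18500/1323) = 3700/1323 in ≈ 2.797 in

S = 18500/1323 in ≈ 13.983 in; Ia = 3700/1323 in ≈ 2.797 in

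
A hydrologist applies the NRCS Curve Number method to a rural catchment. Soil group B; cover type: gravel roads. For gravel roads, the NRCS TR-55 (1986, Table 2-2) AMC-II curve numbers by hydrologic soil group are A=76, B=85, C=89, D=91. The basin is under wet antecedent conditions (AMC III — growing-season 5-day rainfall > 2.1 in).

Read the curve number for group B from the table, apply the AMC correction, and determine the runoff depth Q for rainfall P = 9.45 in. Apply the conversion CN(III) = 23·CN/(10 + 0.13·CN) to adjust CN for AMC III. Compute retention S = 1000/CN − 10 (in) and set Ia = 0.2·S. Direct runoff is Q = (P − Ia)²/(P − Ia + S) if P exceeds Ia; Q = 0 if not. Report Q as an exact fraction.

Q = 1761714867/205142060 in ≈ 8.588 in

NRCS table: gravel roads, soil group B → CN(II) = 85
Adjust CN=85 to AMC III: 23·85/(10 + 0.13·85) → 1955 ÷ (421/20) = 39100/421 ≈ 92.874
S = 1000/(39100/421) − 10 = 300/391 in ≈ 0.767 in
Ia = 0.2S: 0.2·0.767 = 0.153 in (exactly 60/391)
P − Ia = 9.450 − 0.153 = 72699/7820 ≈ 9.297 in (> 0, runoff occurs)
Q = (72699/7820)²/((72699/7820) + 300/391) = (5285144601/61152400)/(78699/7820) = 1761714867/205142060 in ≈ 8.588 in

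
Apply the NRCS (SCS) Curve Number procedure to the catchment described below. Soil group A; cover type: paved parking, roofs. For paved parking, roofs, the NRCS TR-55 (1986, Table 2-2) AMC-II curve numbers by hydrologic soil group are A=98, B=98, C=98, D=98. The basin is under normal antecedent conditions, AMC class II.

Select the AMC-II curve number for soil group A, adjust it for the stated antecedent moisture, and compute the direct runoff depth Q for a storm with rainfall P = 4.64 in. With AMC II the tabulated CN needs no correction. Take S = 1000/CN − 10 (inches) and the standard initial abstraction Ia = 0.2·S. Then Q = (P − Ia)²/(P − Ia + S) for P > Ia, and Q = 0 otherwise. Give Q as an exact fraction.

Q = 7935489/1801975 in ≈ 4.404 in

NRCS table: paved parking, roofs, soil group A → CN(II) = 98
AMC II — tabulated CN = 98 applies directly.
Retention S: 1000/CN − 10 with CN=98.000 → S = 10/49 ≈ 0.204 in
Ia = 0.2S: 0.2·0.204 = 0.041 in (exactly 2/49)
P − Ia = 4.640 − 0.041 = 5634/1225 ≈ 4.599 in (> 0, runoff occurs)
Q = (5634/1225)²/((5634/1225) + 10/49) = (31741956/1500625)/(5884/1225) = 7935489/1801975 in ≈ 4.404 in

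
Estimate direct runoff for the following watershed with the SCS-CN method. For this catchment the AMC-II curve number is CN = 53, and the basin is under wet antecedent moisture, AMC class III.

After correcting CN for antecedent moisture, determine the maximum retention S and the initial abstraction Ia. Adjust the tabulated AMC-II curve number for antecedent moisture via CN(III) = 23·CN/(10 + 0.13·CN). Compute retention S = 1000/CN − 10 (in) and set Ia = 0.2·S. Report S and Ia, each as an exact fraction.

S = 4700/1219 in ≈ 3.856 in; Ia = 940/1219 in ≈ 0.771 in

CN(III) from CN(II)=53: (23·53)/(10 + 0.13·53) = 121900/1689 ≈ 72.173
Max retention: S = 1000/(121900/1689) − 10 = 4700/1219 in (≈ 3.856 in)
Initial abstraction Ia = S/5 = (4700/1219)/5 = 940/1219 ≈ 0.771 in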